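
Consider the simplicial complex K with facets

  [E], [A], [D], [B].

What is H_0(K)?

H_0 ≅ Z^4.

Take the total order A < B < D < E on the vertex set. Then K (dimension 0) consists of the simplices:

  0-simplices (4): A, B, D, E

giving chain groups C_0 ≅ Z^4.

Reading off H_k = ker ∂_k / im ∂_{k+1}:

  H_0: rank C_0 − rank ∂_1 = 4 − 0 = 4, and there is no ∂_1, so H_0 = Z^4.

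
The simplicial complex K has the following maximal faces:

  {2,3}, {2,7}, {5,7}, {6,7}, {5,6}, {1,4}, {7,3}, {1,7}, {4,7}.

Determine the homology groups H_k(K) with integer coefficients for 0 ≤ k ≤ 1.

H_0 = Z,  H_1 = Z^3.

We work with the vertex ordering 1 < 2 < 3 < 4 < 5 < 6 < 7. The simplices of K, each written with vertices in increasing order, are:

  0-simplices (7): [1], [2], [3], [4], [5], [6], [7]
  1-simplices (9): [1,4], [1,7], [2,3], [2,7], [3,7], [4,7], [5,6], [5,7], [6,7]

so the chain groups are C_0 ≅ Z^7, C_1 ≅ Z^9.

∂_1: C_1 → C_0 sends each edge [p,q] (with p < q) to q − p. For instance
  ∂[2,7] = [7] − [2].
As a 7×9 matrix over Z this has rank 6, with invariant factors (1,1,1,1,1,1).

From H_k ≅ ker(∂_k) / im(∂_{k+1}) we obtain:

  H_0: rank C_0 − rank ∂_1 = 7 − 6 = 1, and the invariant factors of ∂_1 are all 1, so H_0 = Z.
  H_1: rank ker ∂_1 − rank ∂_2 = (9 − 6) − 0 = 3, and there is no ∂_2, so H_1 = Z^3.

(K is a triangulation of a wedge of 3 circles.)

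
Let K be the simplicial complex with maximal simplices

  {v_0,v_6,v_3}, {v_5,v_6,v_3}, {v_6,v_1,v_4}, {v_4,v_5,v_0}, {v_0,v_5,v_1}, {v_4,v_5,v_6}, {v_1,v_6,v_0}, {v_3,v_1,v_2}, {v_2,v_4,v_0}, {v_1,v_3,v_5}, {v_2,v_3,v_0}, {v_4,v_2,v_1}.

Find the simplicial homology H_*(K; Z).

H_0 ≅ Z,  H_1 ≅ Z/2,  H_2 = 0.

Order the vertices as v_0 < v_1 < v_2 < v_3 < v_4 < v_5 < v_6. Listing each simplex with vertices in this order, K has dimension 2 with simplices:

  0-simplices (7): [v_0], [v_1], [v_2], [v_3], [v_4], [v_5], [v_6]
  1-simplices (18): (18 of them)
  2-simplices (12): (12 of them)

Hence C_0 ≅ Z^7, C_1 ≅ Z^18, C_2 ≅ Z^12.

Boundary ∂_1: C_1 → C_0 sends each edge [p,q] (with p < q) to q − p. For instance
  ∂[v_1,v_6] = [v_6] − [v_1].
This gives a 7×18 integer matrix of rank 6; reducing to Smith normal form yields diagonal entries (1,1,1,1,1,1).

∂_2: C_2 → C_1 maps a triangle to the signed sum of its edges. For instance
  ∂[v_1,v_2,v_3] = [v_2,v_3] − [v_1,v_3] + [v_1,v_2],
  ∂[v_1,v_3,v_5] = [v_3,v_5] − [v_1,v_5] + [v_1,v_3].
This gives a 18×12 integer matrix of rank 12; reducing to Smith normal form yields diagonal entries (1,1,1,1,1,1,1,1,1,1,1,2).

From H_k ≅ ker(∂_k) / im(∂_{k+1}) we obtain:

  H_0: rank C_0 − rank ∂_1 = 7 − 6 = 1, and the invariant factors of ∂_1 are all 1, so H_0 = Z.
  H_1: rank ker ∂_1 − rank ∂_2 = (18 − 6) − 12 = 0, and ∂_2 has invariant factor 2 > 1, so H_1 = Z/2.
  H_2: rank ker ∂_2 − rank ∂_3 = (12 − 12) − 0 = 0, and there is no ∂_3, so H_2 = 0.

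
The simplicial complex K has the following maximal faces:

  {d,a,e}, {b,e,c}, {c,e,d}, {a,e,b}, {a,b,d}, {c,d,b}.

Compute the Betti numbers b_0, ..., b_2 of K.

Fix the vertex order a < b < c < d < e and write every simplex with vertices in increasing order. Then dim K = 2 and the simplices of K are:

  0-simplices (5): a, b, c, d, e
  1-simplices (9): ab, ad, ae, bc, bd, be, cd, ce, de
  2-simplices (6): abd, abe, ade, bcd, bce, cde

so the chain groups are C_0 ≅ Z^5, C_1 ≅ Z^9, C_2 ≅ Z^6.

∂_1: C_1 → C_0 sends each edge [p,q] (with p < q) to q − p. For instance
  ∂ab = b − a.
The resulting 5×9 matrix has rank 4, and its Smith normal form has invariant factors (1,1,1,1).

∂_2: C_2 → C_1 maps a triangle to the signed sum of its edges. For instance
  ∂abe = be − ae + ab,
  ∂ade = de − ae + ad.
The resulting 9×6 matrix has rank 5, and its Smith normal form has invariant factors (1,1,1,1,1).

Now H_k = ker ∂_k / im ∂_{k+1}, so:

  H_0: rank C_0 − rank ∂_1 = 5 − 4 = 1, and the invariant factors of ∂_1 are all 1, so H_0 ≅ Z.
  H_1: rank ker ∂_1 − rank ∂_2 = (9 − 4) − 5 = 0, and the invariant factors of ∂_2 are all 1, so H_1 ≅ 0.
  H_2: rank ker ∂_2 − rank ∂_3 = (6 − 5) − 0 = 1, and there is no ∂_3, so H_2 ≅ Z.

As a check, the Euler characteristic is 5 − 9 + 6 = 2, which agrees with 1 − 0 + 1 = 2.
(K is a triangulation of the 2-sphere S^2.)

Hence the Betti numbers are b_0 = 1, b_1 = 0, b_2 = 1.

b_0 = 1, b_1 = 0, b_2 = 1.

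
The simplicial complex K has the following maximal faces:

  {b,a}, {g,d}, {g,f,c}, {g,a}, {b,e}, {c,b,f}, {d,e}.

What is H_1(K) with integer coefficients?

H_1 = Z^2.

We work with the vertex ordering a < b < c < d < e < f < g. The simplices of K, each written with vertices in increasing order, are:

  0-simplices (7): a, b, c, d, e, f, g
  1-simplices (10): ab, ag, bc, be, bf, cf, cg, de, dg, fg
  2-simplices (2): bcf, cfg

so the chain groups are C_0 ≅ Z^7, C_1 ≅ Z^10, C_2 ≅ Z^2.

The boundary map ∂_1: C_1 → C_0 maps an edge to its endpoints' difference, ∂[p,q] = q − p. For instance
  ∂ab = b − a.
The 7×10 boundary matrix has rank 6 and Smith normal form diag(1,1,1,1,1,1).

∂_2: C_2 → C_1 sends each 2-simplex [p,q,r] to [q,r] − [p,r] + [p,q]. For instance
  ∂cfg = fg − cg + cf,
  ∂bcf = cf − bf + bc.
The resulting 10×2 matrix has rank 2, and its Smith normal form has invariant factors (1,1).

From H_k ≅ ker(∂_k) / im(∂_{k+1}) we obtain:

  H_1: rank ker ∂_1 − rank ∂_2 = (10 − 6) − 2 = 2, and the invariant factors of ∂_2 are all 1, so H_1 ≅ Z^2.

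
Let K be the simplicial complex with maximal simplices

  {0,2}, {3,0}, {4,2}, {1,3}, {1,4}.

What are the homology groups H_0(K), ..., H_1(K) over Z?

Fix the vertex order 0 < 1 < 2 < 3 < 4 and write every simplex with vertices in increasing order. Then dim K = 1 and the simplices of K are:

  0-simplices (5): [0], [1], [2], [3], [4]
  1-simplices (5): [0,2], [0,3], [1,3], [1,4], [2,4]

Hence C_0 ≅ Z^5, C_1 ≅ Z^5.

The boundary map ∂_1: C_1 → C_0 is given by ∂[p,q] = [q] − [p]. For instance
  ∂[0,2] = [2] − [0].
The 5×5 boundary matrix has rank 4 and Smith normal form diag(1,1,1,1).

From H_k ≅ ker(∂_k) / im(∂_{k+1}) we obtain:

  H_0: rank C_0 − rank ∂_1 = 5 − 4 = 1, and the invariant factors of ∂_1 are all 1, so H_0 = Z.
  H_1: rank ker ∂_1 − rank ∂_2 = (5 − 4) − 0 = 1, and there is no ∂_2, so H_1 = Z.

H_0 = Z,  H_1 = Z.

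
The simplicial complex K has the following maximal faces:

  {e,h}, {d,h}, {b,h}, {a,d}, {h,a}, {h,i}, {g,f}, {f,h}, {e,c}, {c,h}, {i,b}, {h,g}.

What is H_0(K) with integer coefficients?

K has 9 vertices, 12 edges.
rank ∂_0 = 0, rank ∂_1 = 8 ⇒ b_0 = 9 − 0 − 8 = 1; all invariant factors of ∂_1 are 1 so no torsion. So H_0 = Z.

H_0 ≅ Z.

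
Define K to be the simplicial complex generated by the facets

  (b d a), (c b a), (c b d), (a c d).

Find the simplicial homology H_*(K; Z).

We work with the vertex ordering a < b < c < d. The simplices of K, each written with vertices in increasing order, are:

  0-simplices (4): a, b, c, d
  1-simplices (6): ab, ac, ad, bc, bd, cd
  2-simplices (4): abc, abd, acd, bcd

giving chain groups C_0 ≅ Z^4, C_1 ≅ Z^6, C_2 ≅ Z^4.

∂_1: C_1 → C_0 maps an edge to its endpoints' difference, ∂[p,q] = q − p.
This gives a 4×6 integer matrix of rank 3; reducing to Smith normal form yields diagonal entries (1,1,1).

Boundary ∂_2: C_2 → C_1 sends each 2-simplex [p,q,r] to [q,r] − [p,r] + [p,q]. For instance
  ∂abc = bc − ac + ab,
  ∂acd = cd − ad + ac.
The 6×4 boundary matrix has rank 3 and Smith normal form diag(1,1,1).

From H_k ≅ ker(∂_k) / im(∂_{k+1}) we obtain:

  H_0: rank C_0 − rank ∂_1 = 4 − 3 = 1, and the invariant factors of ∂_1 are all 1, so H_0 = Z.
  H_1: rank ker ∂_1 − rank ∂_2 = (6 − 3) − 3 = 0, and the invariant factors of ∂_2 are all 1, so H_1 = 0.
  H_2: rank ker ∂_2 − rank ∂_3 = (4 − 3) − 0 = 1, and there is no ∂_3, so H_2 = Z.

H_0 ≅ Z,  H_1 = 0,  H_2 ≅ Z.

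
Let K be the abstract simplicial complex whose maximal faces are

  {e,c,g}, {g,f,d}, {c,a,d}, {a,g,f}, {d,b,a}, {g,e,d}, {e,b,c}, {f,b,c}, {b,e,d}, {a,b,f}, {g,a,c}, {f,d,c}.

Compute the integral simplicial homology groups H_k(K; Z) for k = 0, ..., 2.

H_0 = Z,  H_1 = Z/2,  H_2 = 0.

Take the total order a < b < c < d < e < f < g on the vertex set. Then K (dimension 2) consists of the simplices:

  0-simplices (7): a, b, c, d, e, f, g
  1-simplices (18): ab, ac, ad, af, ag, bc, bd, be, bf, cd, ce, cf, cg, de, df, dg, eg, fg
  2-simplices (12): abd, abf, acd, acg, afg, bce, bcf, bde, cdf, ceg, deg, dfg

Hence C_0 ≅ Z^7, C_1 ≅ Z^18, C_2 ≅ Z^12.

Boundary ∂_1: C_1 → C_0 is given by ∂[p,q] = [q] − [p]. For instance
  ∂bf = f − b.
The resulting 7×18 matrix has rank 6, and its Smith normal form has invariant factors (1,1,1,1,1,1).

∂_2: C_2 → C_1 acts by ∂[p,q,r] = [q,r] − [p,r] + [p,q]. For instance
  ∂acg = cg − ag + ac,
  ∂bde = de − be + bd.
As a 18×12 matrix over Z this has rank 12, with invariant factors (1,1,1,1,1,1,1,1,1,1,1,2).

From H_k ≅ ker(∂_k) / im(∂_{k+1}) we obtain:

  H_0: rank C_0 − rank ∂_1 = 7 − 6 = 1, and the invariant factors of ∂_1 are all 1, so H_0 = Z.
  H_1: rank ker ∂_1 − rank ∂_2 = (18 − 6) − 12 = 0, and ∂_2 has invariant factor 2 > 1, so H_1 = Z/2.
  H_2: rank ker ∂_2 − rank ∂_3 = (12 − 12) − 0 = 0, and there is no ∂_3, so H_2 = 0.

As a check, the Euler characteristic is 7 − 18 + 12 = 1, which agrees with 1 − 0 + 0 = 1.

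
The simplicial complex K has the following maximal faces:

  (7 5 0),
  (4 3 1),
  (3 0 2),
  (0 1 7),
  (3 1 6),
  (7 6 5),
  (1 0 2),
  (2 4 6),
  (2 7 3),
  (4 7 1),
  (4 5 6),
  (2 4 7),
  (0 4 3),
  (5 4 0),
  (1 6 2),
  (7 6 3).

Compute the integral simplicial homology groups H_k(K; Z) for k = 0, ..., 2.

Order the vertices as 0 < 1 < 2 < 3 < 4 < 5 < 6 < 7. Listing each simplex with vertices in this order, K has dimension 2 with simplices:

  0-simplices (8): [0], [1], [2], [3], [4], [5], [6], [7]
  1-simplices (24): (24 of them)
  2-simplices (16): [0,1,2], [0,1,7], [0,2,3], [0,3,4], [0,4,5], [0,5,7], [1,2,6], [1,3,4], [1,3,6], [1,4,7], [2,3,7], [2,4,6], [2,4,7], [3,6,7], [4,5,6], [5,6,7]

Hence C_0 ≅ Z^8, C_1 ≅ Z^24, C_2 ≅ Z^16.

The boundary map ∂_1: C_1 → C_0 is given by ∂[p,q] = [q] − [p]. For instance
  ∂[2,6] = [6] − [2].
As a 8×24 matrix over Z this has rank 7, with invariant factors (1,1,1,1,1,1,1).

∂_2: C_2 → C_1 acts by ∂[p,q,r] = [q,r] − [p,r] + [p,q]. For instance
  ∂[5,6,7] = [6,7] − [5,7] + [5,6],
  ∂[4,5,6] = [5,6] − [4,6] + [4,5].
The resulting 24×16 matrix has rank 15, and its Smith normal form has invariant factors (1,1,1,1,1,1,1,1,1,1,1,1,1,1,1).

Computing H_k = (kernel of ∂_k) / (image of ∂_{k+1}):

  H_0: rank C_0 − rank ∂_1 = 8 − 7 = 1, and the invariant factors of ∂_1 are all 1, so H_0 = Z.
  H_1: rank ker ∂_1 − rank ∂_2 = (24 − 7) − 15 = 2, and the invariant factors of ∂_2 are all 1, so H_1 = Z^2.
  H_2: rank ker ∂_2 − rank ∂_3 = (16 − 15) − 0 = 1, and there is no ∂_3, so H_2 = Z.

H_0 ≅ Z,  H_1 ≅ Z^2,  H_2 ≅ Z.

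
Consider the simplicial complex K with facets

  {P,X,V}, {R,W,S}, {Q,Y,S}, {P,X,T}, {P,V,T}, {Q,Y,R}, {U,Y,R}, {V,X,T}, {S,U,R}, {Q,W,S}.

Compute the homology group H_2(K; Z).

We work with the vertex ordering P < Q < R < S < T < U < V < W < X < Y. The simplices of K, each written with vertices in increasing order, are:

  0-simplices (10): P, Q, R, S, T, U, V, W, X, Y
  1-simplices (18): PT, PV, PX, QR, QS, QW, QY, RS, RU, RW, RY, SU, SW, SY, TV, TX, UY, VX
  2-simplices (10): PTV, PTX, PVX, QRY, QSW, QSY, RSU, RSW, RUY, TVX

so the chain groups are C_0 ≅ Z^10, C_1 ≅ Z^18, C_2 ≅ Z^10.

Boundary ∂_1: C_1 → C_0 is given by ∂[p,q] = [q] − [p]. For instance
  ∂QW = W − Q.
The resulting 10×18 matrix has rank 8, and its Smith normal form has invariant factors (1,1,1,1,1,1,1,1).

The boundary map ∂_2: C_2 → C_1 sends each 2-simplex [p,q,r] to [q,r] − [p,r] + [p,q]. For instance
  ∂PVX = VX − PX + PV,
  ∂TVX = VX − TX + TV.
The 18×10 boundary matrix has rank 9 and Smith normal form diag(1,1,1,1,1,1,1,1,1).

Reading off H_k = ker ∂_k / im ∂_{k+1}:

  H_2: rank ker ∂_2 − rank ∂_3 = (10 − 9) − 0 = 1, and there is no ∂_3, so H_2 = Z.

H_2 = Z.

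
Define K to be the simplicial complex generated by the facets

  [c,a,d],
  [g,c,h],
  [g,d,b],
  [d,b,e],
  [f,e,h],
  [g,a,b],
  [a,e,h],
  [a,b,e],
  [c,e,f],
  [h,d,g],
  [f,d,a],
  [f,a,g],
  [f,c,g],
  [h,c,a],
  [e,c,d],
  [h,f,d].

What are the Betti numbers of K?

Take the total order a < b < c < d < e < f < g < h on the vertex set. Then K (dimension 2) consists of the simplices:

  0-simplices (8): a, b, c, d, e, f, g, h
  1-simplices (24): ab, ac, ad, ae, af, ag, ah, bd, be, bg, cd, ce, cf, cg, ch, de, df, dg, dh, ef, eh, fg, fh, gh
  2-simplices (16): abe, abg, acd, ach, adf, aeh, afg, bde, bdg, cde, cef, cfg, cgh, dfh, dgh, efh

Hence C_0 ≅ Z^8, C_1 ≅ Z^24, C_2 ≅ Z^16.

The boundary map ∂_1: C_1 → C_0 is given by ∂[p,q] = [q] − [p].
This gives a 8×24 integer matrix of rank 7; reducing to Smith normal form yields diagonal entries (1,1,1,1,1,1,1).

Boundary ∂_2: C_2 → C_1 sends each 2-simplex [p,q,r] to [q,r] − [p,r] + [p,q]. For instance
  ∂abg = bg − ag + ab,
  ∂cef = ef − cf + ce.
The 24×16 boundary matrix has rank 15 and Smith normal form diag(1,1,1,1,1,1,1,1,1,1,1,1,1,1,1).

Now H_k = ker ∂_k / im ∂_{k+1}, so:

  H_0: rank C_0 − rank ∂_1 = 8 − 7 = 1, and the invariant factors of ∂_1 are all 1, so H_0 = Z.
  H_1: rank ker ∂_1 − rank ∂_2 = (24 − 7) − 15 = 2, and the invariant factors of ∂_2 are all 1, so H_1 = Z^2.
  H_2: rank ker ∂_2 − rank ∂_3 = (16 − 15) − 0 = 1, and there is no ∂_3, so H_2 = Z.

Hence the Betti numbers are b_0 = 1, b_1 = 2, b_2 = 1.

b_0 = 1, b_1 = 2, b_2 = 1.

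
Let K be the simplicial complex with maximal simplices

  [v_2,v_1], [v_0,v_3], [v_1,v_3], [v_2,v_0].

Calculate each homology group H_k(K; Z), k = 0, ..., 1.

Order the vertices as v_0 < v_1 < v_2 < v_3. Listing each simplex with vertices in this order, K has dimension 1 with simplices:

  0-simplices (4): [v_0], [v_1], [v_2], [v_3]
  1-simplices (4): [v_0,v_2], [v_0,v_3], [v_1,v_2], [v_1,v_3]

so the chain groups are C_0 ≅ Z^4, C_1 ≅ Z^4.

∂_1: C_1 → C_0 sends each edge [p,q] (with p < q) to q − p. For instance
  ∂[v_1,v_2] = [v_2] − [v_1].
The resulting 4×4 matrix has rank 3, and its Smith normal form has invariant factors (1,1,1).

Computing H_k = (kernel of ∂_k) / (image of ∂_{k+1}):

  H_0: rank C_0 − rank ∂_1 = 4 − 3 = 1, and the invariant factors of ∂_1 are all 1, so H_0 = Z.
  H_1: rank ker ∂_1 − rank ∂_2 = (4 − 3) − 0 = 1, and there is no ∂_2, so H_1 = Z.

As a check, the Euler characteristic is 4 − 4 = 0, which agrees with 1 − 1 = 0.

H_0 = Z,  H_1 = Z.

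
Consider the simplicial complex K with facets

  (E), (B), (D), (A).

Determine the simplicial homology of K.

H_0 = Z^4.

We work with the vertex ordering A < B < D < E. The simplices of K, each written with vertices in increasing order, are:

  0-simplices (4): A, B, D, E

giving chain groups C_0 ≅ Z^4.

Computing H_k = (kernel of ∂_k) / (image of ∂_{k+1}):

  H_0: rank C_0 − rank ∂_1 = 4 − 0 = 4, and there is no ∂_1, so H_0 = Z^4.

(K is a triangulation of a set of 4 points.)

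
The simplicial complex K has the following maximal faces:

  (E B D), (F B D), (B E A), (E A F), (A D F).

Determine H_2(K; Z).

Take the total order A < B < D < E < F on the vertex set. Then K (dimension 2) consists of the simplices:

  0-simplices (5): A, B, D, E, F
  1-simplices (10): AB, AD, AE, AF, BD, BE, BF, DE, DF, EF
  2-simplices (5): ABE, ADF, AEF, BDE, BDF

Hence C_0 ≅ Z^5, C_1 ≅ Z^10, C_2 ≅ Z^5.

Boundary ∂_1: C_1 → C_0 maps an edge to its endpoints' difference, ∂[p,q] = q − p. For instance
  ∂DF = F − D.
The resulting 5×10 matrix has rank 4, and its Smith normal form has invariant factors (1,1,1,1).

∂_2: C_2 → C_1 sends each 2-simplex [p,q,r] to [q,r] − [p,r] + [p,q]. For instance
  ∂ADF = DF − AF + AD,
  ∂BDE = DE − BE + BD.
The resulting 10×5 matrix has rank 5, and its Smith normal form has invariant factors (1,1,1,1,1).

Reading off H_k = ker ∂_k / im ∂_{k+1}:

  H_2: rank ker ∂_2 − rank ∂_3 = (5 − 5) − 0 = 0, and there is no ∂_3, so H_2 = 0.

(K is a triangulation of the Möbius band.)

H_2 = 0.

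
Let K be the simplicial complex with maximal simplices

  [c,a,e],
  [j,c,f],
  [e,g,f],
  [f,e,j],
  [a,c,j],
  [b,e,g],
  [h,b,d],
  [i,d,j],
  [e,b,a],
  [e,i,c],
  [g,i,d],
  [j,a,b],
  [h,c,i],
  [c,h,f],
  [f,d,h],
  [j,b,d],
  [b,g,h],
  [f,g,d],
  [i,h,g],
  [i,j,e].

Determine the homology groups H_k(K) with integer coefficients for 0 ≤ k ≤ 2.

Fix the vertex order a < b < c < d < e < f < g < h < i < j and write every simplex with vertices in increasing order. Then dim K = 2 and the simplices of K are:

  0-simplices (10): a, b, c, d, e, f, g, h, i, j
  1-simplices (30): ab, ac, ae, aj, bd, be, bg, bh, bj, ce, cf, ch, ci, cj, df, dg, dh, di, dj, ef, eg, ei, ej, fg, fh, fj, gh, gi, hi, ij
  2-simplices (20): abe, abj, ace, acj, bdh, bdj, beg, bgh, cei, cfh, cfj, chi, dfg, dfh, dgi, dij, efg, efj, eij, ghi

so the chain groups are C_0 ≅ Z^10, C_1 ≅ Z^30, C_2 ≅ Z^20.

Boundary ∂_1: C_1 → C_0 sends each edge [p,q] (with p < q) to q − p. For instance
  ∂ab = b − a.
The 10×30 boundary matrix has rank 9 and Smith normal form diag(1,1,1,1,1,1,1,1,1).

Boundary ∂_2: C_2 → C_1 maps a triangle to the signed sum of its edges. For instance
  ∂beg = eg − bg + be,
  ∂cfh = fh − ch + cf.
The resulting 30×20 matrix has rank 20, and its Smith normal form has invariant factors (1,1,1,1,1,1,1,1,1,1,1,1,1,1,1,1,1,1,1,2).

Now H_k = ker ∂_k / im ∂_{k+1}, so:

  H_0: rank C_0 − rank ∂_1 = 10 − 9 = 1, and the invariant factors of ∂_1 are all 1, so H_0 ≅ Z.
  H_1: rank ker ∂_1 − rank ∂_2 = (30 − 9) − 20 = 1, and ∂_2 has invariant factor 2 > 1, so H_1 ≅ Z ⊕ Z/2.
  H_2: rank ker ∂_2 − rank ∂_3 = (20 − 20) − 0 = 0, and there is no ∂_3, so H_2 ≅ 0.

As a check, the Euler characteristic is 10 − 30 + 20 = 0, which agrees with 1 − 1 + 0 = 0.

H_0 ≅ Z,  H_1 ≅ Z ⊕ Z/2,  H_2 = 0.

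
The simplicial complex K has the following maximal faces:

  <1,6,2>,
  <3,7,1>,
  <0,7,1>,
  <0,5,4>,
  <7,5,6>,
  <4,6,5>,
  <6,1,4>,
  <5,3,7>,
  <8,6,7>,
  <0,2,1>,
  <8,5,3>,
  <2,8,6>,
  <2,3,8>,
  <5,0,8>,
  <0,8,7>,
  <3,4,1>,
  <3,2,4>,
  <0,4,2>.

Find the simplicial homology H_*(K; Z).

We work with the vertex ordering 0 < 1 < 2 < 3 < 4 < 5 < 6 < 7 < 8. The simplices of K, each written with vertices in increasing order, are:

  0-simplices (9): [0], [1], [2], [3], [4], [5], [6], [7], [8]
  1-simplices (27): (27 of them)
  2-simplices (18): [0,1,2], [0,1,7], [0,2,4], [0,4,5], [0,5,8], [0,7,8], [1,2,6], [1,3,4], [1,3,7], [1,4,6], [2,3,4], [2,3,8], [2,6,8], [3,5,7], [3,5,8], [4,5,6], [5,6,7], [6,7,8]

giving chain groups C_0 ≅ Z^9, C_1 ≅ Z^27, C_2 ≅ Z^18.

∂_1: C_1 → C_0 maps an edge to its endpoints' difference, ∂[p,q] = q − p.
As a 9×27 matrix over Z this has rank 8, with invariant factors (1,1,1,1,1,1,1,1).

Boundary ∂_2: C_2 → C_1 sends each 2-simplex [p,q,r] to [q,r] − [p,r] + [p,q]. For instance
  ∂[1,2,6] = [2,6] − [1,6] + [1,2],
  ∂[2,3,4] = [3,4] − [2,4] + [2,3].
This gives a 27×18 integer matrix of rank 18; reducing to Smith normal form yields diagonal entries (1,1,1,1,1,1,1,1,1,1,1,1,1,1,1,1,1,2).

Now H_k = ker ∂_k / im ∂_{k+1}, so:

  H_0: rank C_0 − rank ∂_1 = 9 − 8 = 1, and the invariant factors of ∂_1 are all 1, so H_0 ≅ Z.
  H_1: rank ker ∂_1 − rank ∂_2 = (27 − 8) − 18 = 1, and ∂_2 has invariant factor 2 > 1, so H_1 ≅ Z ⊕ Z/2.
  H_2: rank ker ∂_2 − rank ∂_3 = (18 − 18) − 0 = 0, and there is no ∂_3, so H_2 ≅ 0.

H_0 = Z,  H_1 = Z ⊕ Z/2,  H_2 = 0.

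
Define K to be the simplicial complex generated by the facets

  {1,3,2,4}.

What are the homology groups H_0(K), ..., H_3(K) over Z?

Order the vertices as 1 < 2 < 3 < 4. Listing each simplex with vertices in this order, K has dimension 3 with simplices:

  0-simplices (4): [1], [2], [3], [4]
  1-simplices (6): [1,2], [1,3], [1,4], [2,3], [2,4], [3,4]
  2-simplices (4): [1,2,3], [1,2,4], [1,3,4], [2,3,4]
  3-simplices (1): [1,2,3,4]

giving chain groups C_0 ≅ Z^4, C_1 ≅ Z^6, C_2 ≅ Z^4, C_3 ≅ Z^1.

∂_1: C_1 → C_0 maps an edge to its endpoints' difference, ∂[p,q] = q − p. For instance
  ∂[1,4] = [4] − [1].
As a 4×6 matrix over Z this has rank 3, with invariant factors (1,1,1).

The boundary map ∂_2: C_2 → C_1 maps a triangle to the signed sum of its edges. For instance
  ∂[1,2,4] = [2,4] − [1,4] + [1,2],
  ∂[2,3,4] = [3,4] − [2,4] + [2,3].
As a 6×4 matrix over Z this has rank 3, with invariant factors (1,1,1).

Boundary ∂_3: C_3 → C_2 sends each 3-simplex σ to the alternating sum Σ_i (−1)^i (σ with its i-th vertex removed). For instance
  ∂[1,2,3,4] = [2,3,4] − [1,3,4] + [1,2,4] − [1,2,3].
The 4×1 boundary matrix has rank 1 and Smith normal form diag(1).

Now H_k = ker ∂_k / im ∂_{k+1}, so:

  H_0: rank C_0 − rank ∂_1 = 4 − 3 = 1, and the invariant factors of ∂_1 are all 1, so H_0 ≅ Z.
  H_1: rank ker ∂_1 − rank ∂_2 = (6 − 3) − 3 = 0, and the invariant factors of ∂_2 are all 1, so H_1 ≅ 0.
  H_2: rank ker ∂_2 − rank ∂_3 = (4 − 3) − 1 = 0, and the invariant factors of ∂_3 are all 1, so H_2 ≅ 0.
  H_3: rank ker ∂_3 − rank ∂_4 = (1 − 1) − 0 = 0, and there is no ∂_4, so H_3 ≅ 0.

As a check, the Euler characteristic is 4 − 6 + 4 − 1 = 1, which agrees with 1 − 0 + 0 − 0 = 1.

H_0 = Z,  H_1 = 0,  H_2 = 0,  H_3 = 0.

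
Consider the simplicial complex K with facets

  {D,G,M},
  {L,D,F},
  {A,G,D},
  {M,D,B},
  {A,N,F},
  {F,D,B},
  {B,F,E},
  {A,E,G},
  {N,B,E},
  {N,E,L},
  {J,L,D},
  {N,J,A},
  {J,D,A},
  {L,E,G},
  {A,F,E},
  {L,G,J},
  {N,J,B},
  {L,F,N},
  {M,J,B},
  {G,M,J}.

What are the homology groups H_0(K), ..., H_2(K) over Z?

H_0 ≅ Z,  H_1 ≅ Z ⊕ Z/2,  H_2 = 0.

Order the vertices as A < B < D < E < F < G < J < L < M < N. Listing each simplex with vertices in this order, K has dimension 2 with simplices:

  0-simplices (10): A, B, D, E, F, G, J, L, M, N
  1-simplices (30): AD, AE, AF, AG, AJ, AN, BD, BE, BF, BJ, BM, BN, DF, DG, DJ, DL, DM, EF, EG, EL, EN, FL, FN, GJ, GL, GM, JL, JM, JN, LN
  2-simplices (20): ADG, ADJ, AEF, AEG, AFN, AJN, BDF, BDM, BEF, BEN, BJM, BJN, DFL, DGM, DJL, EGL, ELN, FLN, GJL, GJM

Hence C_0 ≅ Z^10, C_1 ≅ Z^30, C_2 ≅ Z^20.

Boundary ∂_1: C_1 → C_0 sends each edge [p,q] (with p < q) to q − p. For instance
  ∂JL = L − J.
The 10×30 boundary matrix has rank 9 and Smith normal form diag(1,1,1,1,1,1,1,1,1).

∂_2: C_2 → C_1 acts by ∂[p,q,r] = [q,r] − [p,r] + [p,q]. For instance
  ∂ADJ = DJ − AJ + AD,
  ∂AFN = FN − AN + AF.
As a 30×20 matrix over Z this has rank 20, with invariant factors (1,1,1,1,1,1,1,1,1,1,1,1,1,1,1,1,1,1,1,2).

Computing H_k = (kernel of ∂_k) / (image of ∂_{k+1}):

  H_0: rank C_0 − rank ∂_1 = 10 − 9 = 1, and the invariant factors of ∂_1 are all 1, so H_0 = Z.
  H_1: rank ker ∂_1 − rank ∂_2 = (30 − 9) − 20 = 1, and ∂_2 has invariant factor 2 > 1, so H_1 = Z ⊕ Z/2.
  H_2: rank ker ∂_2 − rank ∂_3 = (20 − 20) − 0 = 0, and there is no ∂_3, so H_2 = 0.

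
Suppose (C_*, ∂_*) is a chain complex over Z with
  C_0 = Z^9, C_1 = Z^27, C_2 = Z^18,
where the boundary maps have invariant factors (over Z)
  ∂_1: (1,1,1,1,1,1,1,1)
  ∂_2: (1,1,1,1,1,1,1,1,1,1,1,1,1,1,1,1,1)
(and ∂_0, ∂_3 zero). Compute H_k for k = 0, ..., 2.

H_0 ≅ Z,  H_1 ≅ Z^2,  H_2 ≅ Z.

H_0: b_0 = 9 − 0 − 8 = 1; torsion from ∂_1 factors > 1: none. So H_0 ≅ Z.
H_1: b_1 = 27 − 8 − 17 = 2; torsion from ∂_2 factors > 1: none. So H_1 ≅ Z^2.
H_2: b_2 = 18 − 17 − 0 = 1; torsion from ∂_3 factors > 1: none. So H_2 ≅ Z.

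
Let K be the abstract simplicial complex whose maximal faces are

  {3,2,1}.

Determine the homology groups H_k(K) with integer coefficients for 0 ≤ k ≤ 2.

We work with the vertex ordering 1 < 2 < 3. The simplices of K, each written with vertices in increasing order, are:

  0-simplices (3): [1], [2], [3]
  1-simplices (3): [1,2], [1,3], [2,3]
  2-simplices (1): [1,2,3]

Hence C_0 ≅ Z^3, C_1 ≅ Z^3, C_2 ≅ Z^1.

Boundary ∂_1: C_1 → C_0 is given by ∂[p,q] = [q] − [p]. For instance
  ∂[2,3] = [3] − [2].
The 3×3 boundary matrix has rank 2 and Smith normal form diag(1,1).

∂_2: C_2 → C_1 maps a triangle to the signed sum of its edges. For instance
  ∂[1,2,3] = [2,3] − [1,3] + [1,2].
As a 3×1 matrix over Z this has rank 1, with invariant factors (1).

Now H_k = ker ∂_k / im ∂_{k+1}, so:

  H_0: rank C_0 − rank ∂_1 = 3 − 2 = 1, and the invariant factors of ∂_1 are all 1, so H_0 ≅ Z.
  H_1: rank ker ∂_1 − rank ∂_2 = (3 − 2) − 1 = 0, and the invariant factors of ∂_2 are all 1, so H_1 ≅ 0.
  H_2: rank ker ∂_2 − rank ∂_3 = (1 − 1) − 0 = 0, and there is no ∂_3, so H_2 ≅ 0.

H_0 ≅ Z,  H_1 = 0,  H_2 = 0.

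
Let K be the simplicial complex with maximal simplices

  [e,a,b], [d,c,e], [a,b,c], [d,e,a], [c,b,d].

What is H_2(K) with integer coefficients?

Fix the vertex order a < b < c < d < e and write every simplex with vertices in increasing order. Then dim K = 2 and the simplices of K are:

  0-simplices (5): a, b, c, d, e
  1-simplices (10): ab, ac, ad, ae, bc, bd, be, cd, ce, de
  2-simplices (5): abc, abe, ade, bcd, cde

so the chain groups are C_0 ≅ Z^5, C_1 ≅ Z^10, C_2 ≅ Z^5.

Boundary ∂_1: C_1 → C_0 is given by ∂[p,q] = [q] − [p].
The 5×10 boundary matrix has rank 4 and Smith normal form diag(1,1,1,1).

Boundary ∂_2: C_2 → C_1 maps a triangle to the signed sum of its edges. For instance
  ∂abc = bc − ac + ab,
  ∂ade = de − ae + ad.
As a 10×5 matrix over Z this has rank 5, with invariant factors (1,1,1,1,1).

Computing H_k = (kernel of ∂_k) / (image of ∂_{k+1}):

  H_2: rank ker ∂_2 − rank ∂_3 = (5 − 5) − 0 = 0, and there is no ∂_3, so H_2 ≅ 0.

H_2 ≅ 0.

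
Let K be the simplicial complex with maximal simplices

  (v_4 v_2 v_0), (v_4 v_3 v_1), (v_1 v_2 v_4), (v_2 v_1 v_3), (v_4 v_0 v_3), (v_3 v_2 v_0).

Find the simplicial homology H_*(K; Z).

Take the total order v_0 < v_1 < v_2 < v_3 < v_4 on the vertex set. Then K (dimension 2) consists of the simplices:

  0-simplices (5): [v_0], [v_1], [v_2], [v_3], [v_4]
  1-simplices (9): [v_0,v_2], [v_0,v_3], [v_0,v_4], [v_1,v_2], [v_1,v_3], [v_1,v_4], [v_2,v_3], [v_2,v_4], [v_3,v_4]
  2-simplices (6): [v_0,v_2,v_3], [v_0,v_2,v_4], [v_0,v_3,v_4], [v_1,v_2,v_3], [v_1,v_2,v_4], [v_1,v_3,v_4]

giving chain groups C_0 ≅ Z^5, C_1 ≅ Z^9, C_2 ≅ Z^6.

Boundary ∂_1: C_1 → C_0 maps an edge to its endpoints' difference, ∂[p,q] = q − p.
The resulting 5×9 matrix has rank 4, and its Smith normal form has invariant factors (1,1,1,1).

The boundary map ∂_2: C_2 → C_1 sends each 2-simplex [p,q,r] to [q,r] − [p,r] + [p,q]. For instance
  ∂[v_1,v_3,v_4] = [v_3,v_4] − [v_1,v_4] + [v_1,v_3],
  ∂[v_1,v_2,v_3] = [v_2,v_3] − [v_1,v_3] + [v_1,v_2].
As a 9×6 matrix over Z this has rank 5, with invariant factors (1,1,1,1,1).

Computing H_k = (kernel of ∂_k) / (image of ∂_{k+1}):

  H_0: rank C_0 − rank ∂_1 = 5 − 4 = 1, and the invariant factors of ∂_1 are all 1, so H_0 ≅ Z.
  H_1: rank ker ∂_1 − rank ∂_2 = (9 − 4) − 5 = 0, and the invariant factors of ∂_2 are all 1, so H_1 ≅ 0.
  H_2: rank ker ∂_2 − rank ∂_3 = (6 − 5) − 0 = 1, and there is no ∂_3, so H_2 ≅ Z.

As a check, the Euler characteristic is 5 − 9 + 6 = 2, which agrees with 1 − 0 + 1 = 2.

H_0 = Z,  H_1 = 0,  H_2 = Z.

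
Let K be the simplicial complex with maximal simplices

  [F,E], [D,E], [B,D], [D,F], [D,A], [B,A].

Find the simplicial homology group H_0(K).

H_0 = Z.

Fix the vertex order A < B < D < E < F and write every simplex with vertices in increasing order. Then dim K = 1 and the simplices of K are:

  0-simplices (5): A, B, D, E, F
  1-simplices (6): AB, AD, BD, DE, DF, EF

so the chain groups are C_0 ≅ Z^5, C_1 ≅ Z^6.

The boundary map ∂_1: C_1 → C_0 is given by ∂[p,q] = [q] − [p]. For instance
  ∂BD = D − B.
This gives a 5×6 integer matrix of rank 4; reducing to Smith normal form yields diagonal entries (1,1,1,1).

Reading off H_k = ker ∂_k / im ∂_{k+1}:

  H_0: rank C_0 − rank ∂_1 = 5 − 4 = 1, and the invariant factors of ∂_1 are all 1, so H_0 = Z.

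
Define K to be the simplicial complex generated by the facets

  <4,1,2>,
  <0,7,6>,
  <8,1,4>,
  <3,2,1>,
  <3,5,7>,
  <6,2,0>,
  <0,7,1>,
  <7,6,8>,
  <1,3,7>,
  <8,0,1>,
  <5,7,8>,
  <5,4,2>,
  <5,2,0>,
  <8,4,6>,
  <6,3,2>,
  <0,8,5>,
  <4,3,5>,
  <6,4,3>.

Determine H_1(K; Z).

Take the total order 0 < 1 < 2 < 3 < 4 < 5 < 6 < 7 < 8 on the vertex set. Then K (dimension 2) consists of the simplices:

  0-simplices (9): [0], [1], [2], [3], [4], [5], [6], [7], [8]
  1-simplices (27): (27 of them)
  2-simplices (18): [0,1,7], [0,1,8], [0,2,5], [0,2,6], [0,5,8], [0,6,7], [1,2,3], [1,2,4], [1,3,7], [1,4,8], [2,3,6], [2,4,5], [3,4,5], [3,4,6], [3,5,7], [4,6,8], [5,7,8], [6,7,8]

so the chain groups are C_0 ≅ Z^9, C_1 ≅ Z^27, C_2 ≅ Z^18.

The boundary map ∂_1: C_1 → C_0 is given by ∂[p,q] = [q] − [p]. For instance
  ∂[1,4] = [4] − [1].
This gives a 9×27 integer matrix of rank 8; reducing to Smith normal form yields diagonal entries (1,1,1,1,1,1,1,1).

∂_2: C_2 → C_1 acts by ∂[p,q,r] = [q,r] − [p,r] + [p,q]. For instance
  ∂[2,3,6] = [3,6] − [2,6] + [2,3],
  ∂[4,6,8] = [6,8] − [4,8] + [4,6].
This gives a 27×18 integer matrix of rank 18; reducing to Smith normal form yields diagonal entries (1,1,1,1,1,1,1,1,1,1,1,1,1,1,1,1,1,2).

Reading off H_k = ker ∂_k / im ∂_{k+1}:

  H_1: rank ker ∂_1 − rank ∂_2 = (27 − 8) − 18 = 1, and ∂_2 has invariant factor 2 > 1, so H_1 ≅ Z ⊕ Z_2.

H_1 ≅ Z ⊕ Z_2.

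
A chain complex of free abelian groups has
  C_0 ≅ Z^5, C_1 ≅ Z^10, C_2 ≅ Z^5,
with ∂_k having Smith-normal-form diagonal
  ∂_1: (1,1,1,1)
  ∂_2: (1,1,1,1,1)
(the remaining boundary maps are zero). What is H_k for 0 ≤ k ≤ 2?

H_0: b_0 = 5 − 0 − 4 = 1; torsion from ∂_1 factors > 1: none. So H_0 = Z.
H_1: b_1 = 10 − 4 − 5 = 1; torsion from ∂_2 factors > 1: none. So H_1 = Z.
H_2: b_2 = 5 − 5 − 0 = 0; torsion from ∂_3 factors > 1: none. So H_2 = 0.

H_0 = Z,  H_1 = Z,  H_2 = 0.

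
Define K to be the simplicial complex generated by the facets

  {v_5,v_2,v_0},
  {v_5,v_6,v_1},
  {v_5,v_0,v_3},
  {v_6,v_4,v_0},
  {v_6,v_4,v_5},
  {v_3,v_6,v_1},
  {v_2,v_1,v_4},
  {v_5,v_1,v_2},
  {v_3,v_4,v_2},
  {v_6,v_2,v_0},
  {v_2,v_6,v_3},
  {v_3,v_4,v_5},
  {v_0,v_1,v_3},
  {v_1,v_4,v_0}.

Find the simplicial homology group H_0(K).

Order the vertices as v_0 < v_1 < v_2 < v_3 < v_4 < v_5 < v_6. Listing each simplex with vertices in this order, K has dimension 2 with simplices:

  0-simplices (7): [v_0], [v_1], [v_2], [v_3], [v_4], [v_5], [v_6]
  1-simplices (21): (21 of them)
  2-simplices (14): (14 of them)

so the chain groups are C_0 ≅ Z^7, C_1 ≅ Z^21, C_2 ≅ Z^14.

The boundary map ∂_1: C_1 → C_0 sends each edge [p,q] (with p < q) to q − p.
The resulting 7×21 matrix has rank 6, and its Smith normal form has invariant factors (1,1,1,1,1,1).

Boundary ∂_2: C_2 → C_1 acts by ∂[p,q,r] = [q,r] − [p,r] + [p,q]. For instance
  ∂[v_3,v_4,v_5] = [v_4,v_5] − [v_3,v_5] + [v_3,v_4],
  ∂[v_1,v_3,v_6] = [v_3,v_6] − [v_1,v_6] + [v_1,v_3].
The resulting 21×14 matrix has rank 13, and its Smith normal form has invariant factors (1,1,1,1,1,1,1,1,1,1,1,1,1).

Reading off H_k = ker ∂_k / im ∂_{k+1}:

  H_0: rank C_0 − rank ∂_1 = 7 − 6 = 1, and the invariant factors of ∂_1 are all 1, so H_0 ≅ Z.

H_0 ≅ Z.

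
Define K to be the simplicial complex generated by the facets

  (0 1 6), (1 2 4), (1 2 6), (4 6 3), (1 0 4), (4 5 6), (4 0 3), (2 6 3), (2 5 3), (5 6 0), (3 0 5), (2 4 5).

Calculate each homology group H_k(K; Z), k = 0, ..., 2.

H_0 ≅ Z,  H_1 ≅ Z_2,  H_2 = 0.

Take the total order 0 < 1 < 2 < 3 < 4 < 5 < 6 on the vertex set. Then K (dimension 2) consists of the simplices:

  0-simplices (7): [0], [1], [2], [3], [4], [5], [6]
  1-simplices (18): [0,1], [0,3], [0,4], [0,5], [0,6], [1,2], [1,4], [1,6], [2,3], [2,4], [2,5], [2,6], [3,4], [3,5], [3,6], [4,5], [4,6], [5,6]
  2-simplices (12): [0,1,4], [0,1,6], [0,3,4], [0,3,5], [0,5,6], [1,2,4], [1,2,6], [2,3,5], [2,3,6], [2,4,5], [3,4,6], [4,5,6]

so the chain groups are C_0 ≅ Z^7, C_1 ≅ Z^18, C_2 ≅ Z^12.

∂_1: C_1 → C_0 maps an edge to its endpoints' difference, ∂[p,q] = q − p.
The resulting 7×18 matrix has rank 6, and its Smith normal form has invariant factors (1,1,1,1,1,1).

∂_2: C_2 → C_1 acts by ∂[p,q,r] = [q,r] − [p,r] + [p,q]. For instance
  ∂[1,2,6] = [2,6] − [1,6] + [1,2],
  ∂[0,5,6] = [5,6] − [0,6] + [0,5].
The resulting 18×12 matrix has rank 12, and its Smith normal form has invariant factors (1,1,1,1,1,1,1,1,1,1,1,2).

Reading off H_k = ker ∂_k / im ∂_{k+1}:

  H_0: rank C_0 − rank ∂_1 = 7 − 6 = 1, and the invariant factors of ∂_1 are all 1, so H_0 = Z.
  H_1: rank ker ∂_1 − rank ∂_2 = (18 − 6) − 12 = 0, and ∂_2 has invariant factor 2 > 1, so H_1 = Z_2.
  H_2: rank ker ∂_2 − rank ∂_3 = (12 − 12) − 0 = 0, and there is no ∂_3, so H_2 = 0.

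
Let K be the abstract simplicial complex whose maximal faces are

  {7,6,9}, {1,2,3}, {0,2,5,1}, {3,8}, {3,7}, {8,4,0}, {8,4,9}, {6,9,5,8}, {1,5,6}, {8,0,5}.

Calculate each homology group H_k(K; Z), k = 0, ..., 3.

K has 10 vertices, 23 edges, 14 triangles, 2 3-simplices.
rank ∂_0 = 0, rank ∂_1 = 9 ⇒ b_0 = 10 − 0 − 9 = 1; all invariant factors of ∂_1 are 1 so no torsion. So H_0 = Z.
rank ∂_1 = 9, rank ∂_2 = 12 ⇒ b_1 = 23 − 9 − 12 = 2; all invariant factors of ∂_2 are 1 so no torsion. So H_1 = Z^2.
rank ∂_2 = 12, rank ∂_3 = 2 ⇒ b_2 = 14 − 12 − 2 = 0; all invariant factors of ∂_3 are 1 so no torsion. So H_2 = 0.
rank ∂_3 = 2, rank ∂_4 = 0 ⇒ b_3 = 2 − 2 − 0 = 0. So H_3 = 0.

H_0 = Z,  H_1 = Z^2,  H_2 = 0,  H_3 = 0.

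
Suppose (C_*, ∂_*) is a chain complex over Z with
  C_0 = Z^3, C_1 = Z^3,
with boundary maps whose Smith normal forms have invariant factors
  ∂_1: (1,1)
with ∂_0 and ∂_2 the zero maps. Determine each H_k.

H_0: b_0 = 3 − 0 − 2 = 1; torsion from ∂_1 factors > 1: none. So H_0 = Z.
H_1: b_1 = 3 − 2 − 0 = 1; torsion from ∂_2 factors > 1: none. So H_1 = Z.

H_0 = Z,  H_1 = Z.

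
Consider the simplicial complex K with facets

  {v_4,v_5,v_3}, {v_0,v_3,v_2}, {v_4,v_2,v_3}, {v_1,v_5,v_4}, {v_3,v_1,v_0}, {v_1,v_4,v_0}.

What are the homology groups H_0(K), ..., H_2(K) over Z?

H_0 ≅ Z,  H_1 ≅ Z,  H_2 = 0.

We work with the vertex ordering v_0 < v_1 < v_2 < v_3 < v_4 < v_5. The simplices of K, each written with vertices in increasing order, are:

  0-simplices (6): [v_0], [v_1], [v_2], [v_3], [v_4], [v_5]
  1-simplices (12): [v_0,v_1], [v_0,v_2], [v_0,v_3], [v_0,v_4], [v_1,v_3], [v_1,v_4], [v_1,v_5], [v_2,v_3], [v_2,v_4], [v_3,v_4], [v_3,v_5], [v_4,v_5]
  2-simplices (6): [v_0,v_1,v_3], [v_0,v_1,v_4], [v_0,v_2,v_3], [v_1,v_4,v_5], [v_2,v_3,v_4], [v_3,v_4,v_5]

giving chain groups C_0 ≅ Z^6, C_1 ≅ Z^12, C_2 ≅ Z^6.

The boundary map ∂_1: C_1 → C_0 maps an edge to its endpoints' difference, ∂[p,q] = q − p.
The 6×12 boundary matrix has rank 5 and Smith normal form diag(1,1,1,1,1).

∂_2: C_2 → C_1 sends each 2-simplex [p,q,r] to [q,r] − [p,r] + [p,q]. For instance
  ∂[v_0,v_1,v_4] = [v_1,v_4] − [v_0,v_4] + [v_0,v_1],
  ∂[v_0,v_1,v_3] = [v_1,v_3] − [v_0,v_3] + [v_0,v_1].
The resulting 12×6 matrix has rank 6, and its Smith normal form has invariant factors (1,1,1,1,1,1).

Computing H_k = (kernel of ∂_k) / (image of ∂_{k+1}):

  H_0: rank C_0 − rank ∂_1 = 6 − 5 = 1, and the invariant factors of ∂_1 are all 1, so H_0 = Z.
  H_1: rank ker ∂_1 − rank ∂_2 = (12 − 5) − 6 = 1, and the invariant factors of ∂_2 are all 1, so H_1 = Z.
  H_2: rank ker ∂_2 − rank ∂_3 = (6 − 6) − 0 = 0, and there is no ∂_3, so H_2 = 0.

As a check, the Euler characteristic is 6 − 12 + 6 = 0, which agrees with 1 − 1 + 0 = 0.
(K is a triangulation of the cylinder S^1 x I.)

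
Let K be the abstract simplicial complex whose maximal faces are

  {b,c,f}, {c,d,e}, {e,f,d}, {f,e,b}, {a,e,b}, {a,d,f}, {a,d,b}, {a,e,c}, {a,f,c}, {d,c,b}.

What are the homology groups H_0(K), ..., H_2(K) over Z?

Take the total order a < b < c < d < e < f on the vertex set. Then K (dimension 2) consists of the simplices:

  0-simplices (6): a, b, c, d, e, f
  1-simplices (15): ab, ac, ad, ae, af, bc, bd, be, bf, cd, ce, cf, de, df, ef
  2-simplices (10): abd, abe, ace, acf, adf, bcd, bcf, bef, cde, def

giving chain groups C_0 ≅ Z^6, C_1 ≅ Z^15, C_2 ≅ Z^10.

∂_1: C_1 → C_0 sends each edge [p,q] (with p < q) to q − p.
This gives a 6×15 integer matrix of rank 5; reducing to Smith normal form yields diagonal entries (1,1,1,1,1).

∂_2: C_2 → C_1 sends each 2-simplex [p,q,r] to [q,r] − [p,r] + [p,q]. For instance
  ∂bef = ef − bf + be,
  ∂acf = cf − af + ac.
This gives a 15×10 integer matrix of rank 10; reducing to Smith normal form yields diagonal entries (1,1,1,1,1,1,1,1,1,2).

Reading off H_k = ker ∂_k / im ∂_{k+1}:

  H_0: rank C_0 − rank ∂_1 = 6 − 5 = 1, and the invariant factors of ∂_1 are all 1, so H_0 ≅ Z.
  H_1: rank ker ∂_1 − rank ∂_2 = (15 − 5) − 10 = 0, and ∂_2 has invariant factor 2 > 1, so H_1 ≅ Z_2.
  H_2: rank ker ∂_2 − rank ∂_3 = (10 − 10) − 0 = 0, and there is no ∂_3, so H_2 ≅ 0.

As a check, the Euler characteristic is 6 − 15 + 10 = 1, which agrees with 1 − 0 + 0 = 1.

H_0 = Z,  H_1 = Z_2,  H_2 = 0.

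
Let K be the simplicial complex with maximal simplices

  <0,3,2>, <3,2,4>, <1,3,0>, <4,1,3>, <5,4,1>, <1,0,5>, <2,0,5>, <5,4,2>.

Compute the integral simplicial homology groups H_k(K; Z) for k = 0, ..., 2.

H_0 ≅ Z,  H_1 = 0,  H_2 ≅ Z.

Take the total order 0 < 1 < 2 < 3 < 4 < 5 on the vertex set. Then K (dimension 2) consists of the simplices:

  0-simplices (6): [0], [1], [2], [3], [4], [5]
  1-simplices (12): [0,1], [0,2], [0,3], [0,5], [1,3], [1,4], [1,5], [2,3], [2,4], [2,5], [3,4], [4,5]
  2-simplices (8): [0,1,3], [0,1,5], [0,2,3], [0,2,5], [1,3,4], [1,4,5], [2,3,4], [2,4,5]

Hence C_0 ≅ Z^6, C_1 ≅ Z^12, C_2 ≅ Z^8.

Boundary ∂_1: C_1 → C_0 is given by ∂[p,q] = [q] − [p].
As a 6×12 matrix over Z this has rank 5, with invariant factors (1,1,1,1,1).

The boundary map ∂_2: C_2 → C_1 maps a triangle to the signed sum of its edges. For instance
  ∂[1,4,5] = [4,5] − [1,5] + [1,4],
  ∂[0,2,3] = [2,3] − [0,3] + [0,2].
The resulting 12×8 matrix has rank 7, and its Smith normal form has invariant factors (1,1,1,1,1,1,1).

Now H_k = ker ∂_k / im ∂_{k+1}, so:

  H_0: rank C_0 − rank ∂_1 = 6 − 5 = 1, and the invariant factors of ∂_1 are all 1, so H_0 ≅ Z.
  H_1: rank ker ∂_1 − rank ∂_2 = (12 − 5) − 7 = 0, and the invariant factors of ∂_2 are all 1, so H_1 ≅ 0.
  H_2: rank ker ∂_2 − rank ∂_3 = (8 − 7) − 0 = 1, and there is no ∂_3, so H_2 ≅ Z.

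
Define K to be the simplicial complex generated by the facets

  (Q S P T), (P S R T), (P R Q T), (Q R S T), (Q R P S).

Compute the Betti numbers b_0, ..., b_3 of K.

K has 5 vertices, 10 edges, 10 triangles, 5 3-simplices.
rank ∂_0 = 0, rank ∂_1 = 4 ⇒ b_0 = 5 − 0 − 4 = 1; all invariant factors of ∂_1 are 1 so no torsion. So H_0 ≅ Z.
rank ∂_1 = 4, rank ∂_2 = 6 ⇒ b_1 = 10 − 4 − 6 = 0; all invariant factors of ∂_2 are 1 so no torsion. So H_1 ≅ 0.
rank ∂_2 = 6, rank ∂_3 = 4 ⇒ b_2 = 10 − 6 − 4 = 0; all invariant factors of ∂_3 are 1 so no torsion. So H_2 ≅ 0.
rank ∂_3 = 4, rank ∂_4 = 0 ⇒ b_3 = 5 − 4 − 0 = 1. So H_3 ≅ Z.

b_0 = 1, b_1 = 0, b_2 = 0, b_3 = 1.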